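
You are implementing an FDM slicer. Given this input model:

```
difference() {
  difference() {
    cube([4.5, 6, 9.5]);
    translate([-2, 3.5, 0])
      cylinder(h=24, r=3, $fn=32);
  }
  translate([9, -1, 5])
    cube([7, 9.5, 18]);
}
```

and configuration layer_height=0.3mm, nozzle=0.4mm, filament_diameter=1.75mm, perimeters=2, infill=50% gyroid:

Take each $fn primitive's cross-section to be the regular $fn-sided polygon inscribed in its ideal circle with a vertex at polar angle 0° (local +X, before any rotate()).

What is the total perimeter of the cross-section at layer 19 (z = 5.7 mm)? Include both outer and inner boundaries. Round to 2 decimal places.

At z = 5.7 mm: the cube is present — its section is the full 4.5×6 rectangle (perimeter 21.00 mm); the cylinder at (-2, 3.5): section is a regular 32-gon, circumradius r=3 (perimeter = 2·32·3.000·sin(180°/32) = 18.82 mm); Taking the first minus the rest: starting from the 4.5×6 cube, the r=3 cylinder at (-2, 3.5) partially overlaps it — only the 3.05 mm² overlap (of its 28.09 mm²) is removed, clipping the outline — boundary = 21.58 mm; the cube at (9, -1) is present — its section is the full 7×9.5 rectangle (perimeter 33.00 mm); After the difference (first − rest): starting from the result so far, the 7×9.5 cube at (9, -1) misses the remaining region (no effect) — boundary = 21.58 mm. Overall, the cross-section is a single solid region. Total boundary length (outer) = 21.58 mm.

21.58 mm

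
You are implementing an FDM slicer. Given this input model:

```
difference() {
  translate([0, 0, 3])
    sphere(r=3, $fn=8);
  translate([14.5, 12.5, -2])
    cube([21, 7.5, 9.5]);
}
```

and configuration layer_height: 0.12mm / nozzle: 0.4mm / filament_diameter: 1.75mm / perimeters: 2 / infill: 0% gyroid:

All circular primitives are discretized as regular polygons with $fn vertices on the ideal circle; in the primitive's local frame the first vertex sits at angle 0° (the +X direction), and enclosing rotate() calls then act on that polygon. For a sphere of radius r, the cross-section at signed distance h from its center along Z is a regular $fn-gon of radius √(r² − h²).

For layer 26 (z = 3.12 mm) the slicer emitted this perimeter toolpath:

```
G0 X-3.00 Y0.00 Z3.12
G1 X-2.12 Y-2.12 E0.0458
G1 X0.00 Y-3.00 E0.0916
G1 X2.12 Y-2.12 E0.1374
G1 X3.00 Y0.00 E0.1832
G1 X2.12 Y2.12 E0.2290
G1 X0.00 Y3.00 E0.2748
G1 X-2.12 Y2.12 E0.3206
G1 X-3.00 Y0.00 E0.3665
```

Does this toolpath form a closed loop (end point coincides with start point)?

Start point (G0): (-3.00, 0.00). End point (last G1): the path returns to the start — closed.

yes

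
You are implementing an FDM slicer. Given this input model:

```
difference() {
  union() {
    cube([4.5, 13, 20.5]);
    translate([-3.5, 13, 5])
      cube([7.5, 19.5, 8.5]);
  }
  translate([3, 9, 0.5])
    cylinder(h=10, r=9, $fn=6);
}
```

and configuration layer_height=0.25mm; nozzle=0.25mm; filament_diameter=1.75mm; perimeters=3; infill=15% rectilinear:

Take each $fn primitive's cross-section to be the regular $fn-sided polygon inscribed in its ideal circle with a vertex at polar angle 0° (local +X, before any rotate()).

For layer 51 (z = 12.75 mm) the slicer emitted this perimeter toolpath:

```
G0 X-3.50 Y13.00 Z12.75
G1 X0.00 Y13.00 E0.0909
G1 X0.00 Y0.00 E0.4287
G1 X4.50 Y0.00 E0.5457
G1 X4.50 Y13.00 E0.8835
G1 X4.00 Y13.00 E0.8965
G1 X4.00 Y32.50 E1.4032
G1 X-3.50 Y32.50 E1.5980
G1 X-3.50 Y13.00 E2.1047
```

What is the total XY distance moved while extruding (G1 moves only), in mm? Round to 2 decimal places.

Sum the Euclidean lengths of each G1 segment: total = 81.00 mm.

81.00 mm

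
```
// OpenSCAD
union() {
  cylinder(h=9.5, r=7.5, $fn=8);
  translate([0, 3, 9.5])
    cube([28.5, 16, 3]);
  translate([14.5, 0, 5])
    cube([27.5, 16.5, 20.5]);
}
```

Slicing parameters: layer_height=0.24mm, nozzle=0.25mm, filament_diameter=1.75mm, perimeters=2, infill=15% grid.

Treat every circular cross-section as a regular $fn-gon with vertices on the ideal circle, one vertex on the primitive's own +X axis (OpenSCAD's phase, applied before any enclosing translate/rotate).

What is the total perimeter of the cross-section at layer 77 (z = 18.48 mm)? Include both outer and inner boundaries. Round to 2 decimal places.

88.00 mm

At z = 18.48 mm: the cylinder is absent (z outside [0, 9.5]); the cube at (0, 3) is absent (z outside [9.5, 12.5]); the cube at (14.5, 0) is present — its section is the full 27.5×16.5 rectangle (perimeter 88.00 mm); Merging all regions: only the 27.5×16.5 cube at (14.5, 0) is present, so the union is just that shape — boundary = 88.00 mm. Overall, the cross-section is a single solid region. Total boundary length (outer) = 88.00 mm.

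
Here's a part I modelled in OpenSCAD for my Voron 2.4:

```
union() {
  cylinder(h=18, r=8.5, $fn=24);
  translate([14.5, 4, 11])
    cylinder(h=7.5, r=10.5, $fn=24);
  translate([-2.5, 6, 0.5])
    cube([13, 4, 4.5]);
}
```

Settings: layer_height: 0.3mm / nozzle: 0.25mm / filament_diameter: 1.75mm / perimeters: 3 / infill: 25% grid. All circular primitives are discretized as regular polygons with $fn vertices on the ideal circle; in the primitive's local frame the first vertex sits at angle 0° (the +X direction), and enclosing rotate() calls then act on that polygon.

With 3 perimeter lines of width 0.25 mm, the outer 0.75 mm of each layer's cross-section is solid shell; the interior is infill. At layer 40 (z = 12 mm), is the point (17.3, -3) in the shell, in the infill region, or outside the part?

infill

At z = 12 mm: the r=8.5 cylinder gives a regular 24-gon of circumradius 8.5 (constant along its height); the r=10.5 cylinder at (14.5, 4) gives a regular 24-gon of circumradius 10.5 (constant along its height); the cube at (-2.5, 6) does not reach this height (z outside [0.5, 5]); Merging all regions: the regions partially overlap (shared area 29.78 mm²), so overlapping operands fuse into one piece — 1 connected region. Overall, the cross-section is a single solid region. The nearest boundary edge runs (19.75, -5.09)→(17.22, -6.14); distance from the point to it = 2.87 mm. The point is inside the cross-section and 2.87 mm from the nearest boundary — more than the 0.75 mm shell width (3 × 0.25), so it's in the infill interior.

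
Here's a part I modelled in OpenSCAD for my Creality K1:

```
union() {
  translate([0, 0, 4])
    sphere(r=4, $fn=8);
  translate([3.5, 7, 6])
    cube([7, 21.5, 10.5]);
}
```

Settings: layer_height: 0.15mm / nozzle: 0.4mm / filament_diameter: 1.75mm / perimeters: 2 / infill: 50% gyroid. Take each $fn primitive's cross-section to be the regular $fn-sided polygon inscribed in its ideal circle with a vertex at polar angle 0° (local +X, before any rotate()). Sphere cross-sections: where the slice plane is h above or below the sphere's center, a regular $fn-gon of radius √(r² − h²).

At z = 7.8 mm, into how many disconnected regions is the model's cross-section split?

2

At z = 7.8 mm: the r=4 sphere slices to a regular 8-gon of circumradius 1.249 (√(r²−h²) with h=3.8 from center); the 7×21.5 cube at (3.5, 7) contributes its full rectangle; Taking the union: the 2 present regions are separate (no shared area or edge), so areas and boundary lengths simply add and each stays a separate island — 2 connected regions. The result has 2 disconnected regions.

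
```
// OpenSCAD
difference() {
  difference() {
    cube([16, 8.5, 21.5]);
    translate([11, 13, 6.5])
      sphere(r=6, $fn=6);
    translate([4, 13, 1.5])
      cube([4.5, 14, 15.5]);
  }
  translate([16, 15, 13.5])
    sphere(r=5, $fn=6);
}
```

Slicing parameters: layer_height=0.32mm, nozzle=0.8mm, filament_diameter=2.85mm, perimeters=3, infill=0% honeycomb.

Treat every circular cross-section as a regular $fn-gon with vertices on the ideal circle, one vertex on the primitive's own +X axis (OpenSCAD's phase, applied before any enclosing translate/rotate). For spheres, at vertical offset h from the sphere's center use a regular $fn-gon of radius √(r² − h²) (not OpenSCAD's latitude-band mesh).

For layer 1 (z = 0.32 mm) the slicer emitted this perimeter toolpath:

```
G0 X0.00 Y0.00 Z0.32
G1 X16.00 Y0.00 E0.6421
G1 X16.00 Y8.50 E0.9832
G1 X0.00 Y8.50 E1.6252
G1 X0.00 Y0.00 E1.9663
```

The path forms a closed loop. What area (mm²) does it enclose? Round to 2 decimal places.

136.00 mm²

Apply the shoelace formula to the sequence of (X, Y) vertices; enclosed area = 136.00 mm².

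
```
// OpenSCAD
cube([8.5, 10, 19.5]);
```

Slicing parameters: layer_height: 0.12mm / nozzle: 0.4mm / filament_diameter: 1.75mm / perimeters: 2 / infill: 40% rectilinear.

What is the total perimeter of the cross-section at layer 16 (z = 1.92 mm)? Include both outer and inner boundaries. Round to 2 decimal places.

37.00 mm

At z = 1.92 mm: the cube is present — its section is the full 8.5×10 rectangle (perimeter 37.00 mm). Overall, the cross-section is a single solid region. Total boundary length (outer) = 37.00 mm.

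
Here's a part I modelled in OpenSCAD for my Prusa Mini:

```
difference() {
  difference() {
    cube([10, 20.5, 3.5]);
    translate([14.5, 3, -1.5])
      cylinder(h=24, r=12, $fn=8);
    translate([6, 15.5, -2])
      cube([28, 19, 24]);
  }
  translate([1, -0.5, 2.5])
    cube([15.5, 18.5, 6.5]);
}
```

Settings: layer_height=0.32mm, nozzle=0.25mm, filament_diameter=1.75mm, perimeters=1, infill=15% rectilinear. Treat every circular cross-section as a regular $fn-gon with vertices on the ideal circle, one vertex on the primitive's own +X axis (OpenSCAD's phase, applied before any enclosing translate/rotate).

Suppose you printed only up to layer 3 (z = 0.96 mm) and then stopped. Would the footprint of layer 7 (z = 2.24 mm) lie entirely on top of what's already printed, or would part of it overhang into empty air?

entirely on top

Compare the two slices. At z = 0.96: the cube is present — its section is the full 10×20.5 rectangle (area 205.00 mm²); the r=12 cylinder at (14.5, 3) contributes a regular 8-gon of circumradius 12 (area = (8/2)·12.000²·sin(360°/8) = 407.29 mm²); the cube at (6, 15.5) (footprint 28×19) is included at this height (area 532.00 mm²); Taking the first minus the rest: starting from the 10×20.5 cube (205.00 mm²), the r=12 cylinder at (14.5, 3) partially overlaps it — only the 72.65 mm² overlap (of its 407.29 mm²) is removed, clipping the outline; the 28×19 cube at (6, 15.5) partially overlaps it — only the 20.00 mm² overlap (of its 532.00 mm²) is removed, clipping the outline — area = 112.35 mm²; the cube at (1, -0.5) is not intersected at this z (z outside [2.5, 9]); Taking the first minus the rest: none of the subtracted shapes is present at this height, so that combined region is unchanged — area = 112.35 mm². At z = 2.24: the cube is present — its section is the full 10×20.5 rectangle (area 205.00 mm²); the cylinder at (14.5, 3): section is a regular 8-gon, circumradius r=12 (area = (8/2)·12.000²·sin(360°/8) = 407.29 mm²); the 28×19 cube at (6, 15.5) contributes its full rectangle (area 532.00 mm²); Subtracting the remaining from the first: starting from the 10×20.5 cube (205.00 mm²), the r=12 cylinder at (14.5, 3) partially overlaps it — only the 72.65 mm² overlap (of its 407.29 mm²) is removed, clipping the outline; the 28×19 cube at (6, 15.5) partially overlaps it — only the 20.00 mm² overlap (of its 532.00 mm²) is removed, clipping the outline — area = 112.35 mm²; the cube at (1, -0.5) is not intersected at this z (z outside [2.5, 9]); After the difference (first − rest): none of the subtracted shapes is present at this height, so that combined region is unchanged — area = 112.35 mm². Checking containment: the cross-section at z = 2.24 is a subset of the cross-section at z = 0.96.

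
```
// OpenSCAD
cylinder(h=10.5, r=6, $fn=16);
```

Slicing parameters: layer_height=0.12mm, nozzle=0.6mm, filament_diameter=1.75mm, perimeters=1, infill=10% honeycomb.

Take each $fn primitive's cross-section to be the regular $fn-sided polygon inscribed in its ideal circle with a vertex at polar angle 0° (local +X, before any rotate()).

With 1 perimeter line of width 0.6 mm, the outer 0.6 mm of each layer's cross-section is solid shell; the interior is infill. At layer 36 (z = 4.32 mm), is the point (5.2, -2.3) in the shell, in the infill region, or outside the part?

At z = 4.32 mm: the r=6 cylinder gives a regular 16-gon of circumradius 6 (constant along its height). Overall, the cross-section is a single solid region. The nearest boundary edge runs (4.24, -4.24)→(5.54, -2.30); distance from the point to it = 0.28 mm. The point is inside the cross-section, 0.28 mm from the nearest boundary — within the 0.6 mm shell band (1 × 0.6).

shell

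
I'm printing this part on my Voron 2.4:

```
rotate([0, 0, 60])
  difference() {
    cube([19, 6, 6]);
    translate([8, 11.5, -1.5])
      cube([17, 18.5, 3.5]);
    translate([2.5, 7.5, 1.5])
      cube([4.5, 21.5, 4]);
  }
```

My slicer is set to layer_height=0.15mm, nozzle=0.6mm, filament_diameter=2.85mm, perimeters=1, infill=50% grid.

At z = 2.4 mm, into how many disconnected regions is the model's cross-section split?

At z = 2.4 mm: the cube (footprint 19×6) is included at this height; the cube at (8, 11.5) does not reach this height (z outside [-1.5, 2]); the cube at (2.5, 7.5) is present — its section is the full 4.5×21.5 rectangle; Subtracting the remaining from the first: starting from the 19×6 cube, the 4.5×21.5 cube at (2.5, 7.5) misses the remaining region (no effect) — 1 connected region; (whole slice rotated 60° about Z — lengths, areas and connectivity unchanged). The result has 1 disconnected region.

1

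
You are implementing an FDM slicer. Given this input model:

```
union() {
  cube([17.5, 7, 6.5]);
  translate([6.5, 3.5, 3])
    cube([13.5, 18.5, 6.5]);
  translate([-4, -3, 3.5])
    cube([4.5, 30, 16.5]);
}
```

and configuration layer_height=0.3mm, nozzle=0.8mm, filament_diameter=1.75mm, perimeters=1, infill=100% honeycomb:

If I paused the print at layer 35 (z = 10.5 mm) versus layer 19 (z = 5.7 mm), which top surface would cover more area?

Layer 35 (z = 10.5): the cube is not intersected at this z (z outside [0, 6.5]); the cube at (6.5, 3.5) is not intersected at this z (z outside [3, 9.5]); the 4.5×30 cube at (-4, -3) contributes its full rectangle (area 135.00 mm²); Taking the union: only the 4.5×30 cube at (-4, -3) is present, so the union is just that shape — area = 135.00 mm². So its area = 135.00 mm². Layer 19 (z = 5.7): the 17.5×7 cube contributes its full rectangle (area 122.50 mm²); the 13.5×18.5 cube at (6.5, 3.5) contributes its full rectangle (area 249.75 mm²); the cube at (-4, -3) is present — its section is the full 4.5×30 rectangle (area 135.00 mm²); Combining (union): the regions partially overlap — summed areas 507.25 mm² minus the doubly-counted overlap 42.00 mm² gives 465.25 mm² — area = 465.25 mm². So its area = 465.25 mm². Layer 19 is larger (465.25 vs 135.00 mm²).

layer 19 (z = 5.7 mm)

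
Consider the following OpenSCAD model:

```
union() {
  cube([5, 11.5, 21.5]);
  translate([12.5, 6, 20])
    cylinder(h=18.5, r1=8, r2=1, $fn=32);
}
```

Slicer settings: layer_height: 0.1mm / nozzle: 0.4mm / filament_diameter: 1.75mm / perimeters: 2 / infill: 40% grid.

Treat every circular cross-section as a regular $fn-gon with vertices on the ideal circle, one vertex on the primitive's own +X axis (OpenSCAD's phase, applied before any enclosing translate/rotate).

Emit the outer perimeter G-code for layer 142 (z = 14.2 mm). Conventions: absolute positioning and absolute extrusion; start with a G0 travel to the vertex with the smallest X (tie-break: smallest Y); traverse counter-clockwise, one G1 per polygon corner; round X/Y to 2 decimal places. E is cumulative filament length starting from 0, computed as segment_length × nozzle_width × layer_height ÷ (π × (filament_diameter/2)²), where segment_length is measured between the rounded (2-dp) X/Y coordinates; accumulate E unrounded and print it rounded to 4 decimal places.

At z = 14.2 mm: the cube (footprint 5×11.5) is included at this height; the cone at (12.5, 6) is not intersected at this z (z outside [20, 38.5]); Taking the union: only the 5×11.5 cube is present, so the union is just that shape — 1 connected region. The outline is a single polygon with 4 vertices. Extrusion per mm of travel: 0.4 × 0.1 / (π × 0.875²) = 0.016630. Accumulating E over each segment gives final E = 0.5488.

G0 X0.00 Y0.00 Z14.20
G1 X5.00 Y0.00 E0.0832
G1 X5.00 Y11.50 E0.2744
G1 X0.00 Y11.50 E0.3575
G1 X0.00 Y0.00 E0.5488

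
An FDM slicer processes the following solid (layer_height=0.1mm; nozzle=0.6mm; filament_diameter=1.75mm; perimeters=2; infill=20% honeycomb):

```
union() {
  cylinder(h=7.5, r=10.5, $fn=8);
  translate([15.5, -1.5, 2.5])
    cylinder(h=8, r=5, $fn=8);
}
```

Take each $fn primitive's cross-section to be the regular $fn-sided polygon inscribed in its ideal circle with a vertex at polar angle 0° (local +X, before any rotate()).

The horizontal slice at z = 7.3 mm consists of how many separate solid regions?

2

At z = 7.3 mm: the cylinder: section is a regular 8-gon, circumradius r=10.5; the r=5 cylinder at (15.5, -1.5) gives a regular 8-gon of circumradius 5 (constant along its height); Taking the union: the 2 present regions are separate (no shared area or edge), so areas and boundary lengths simply add and each stays a separate island — 2 connected regions. The result has 2 disconnected regions.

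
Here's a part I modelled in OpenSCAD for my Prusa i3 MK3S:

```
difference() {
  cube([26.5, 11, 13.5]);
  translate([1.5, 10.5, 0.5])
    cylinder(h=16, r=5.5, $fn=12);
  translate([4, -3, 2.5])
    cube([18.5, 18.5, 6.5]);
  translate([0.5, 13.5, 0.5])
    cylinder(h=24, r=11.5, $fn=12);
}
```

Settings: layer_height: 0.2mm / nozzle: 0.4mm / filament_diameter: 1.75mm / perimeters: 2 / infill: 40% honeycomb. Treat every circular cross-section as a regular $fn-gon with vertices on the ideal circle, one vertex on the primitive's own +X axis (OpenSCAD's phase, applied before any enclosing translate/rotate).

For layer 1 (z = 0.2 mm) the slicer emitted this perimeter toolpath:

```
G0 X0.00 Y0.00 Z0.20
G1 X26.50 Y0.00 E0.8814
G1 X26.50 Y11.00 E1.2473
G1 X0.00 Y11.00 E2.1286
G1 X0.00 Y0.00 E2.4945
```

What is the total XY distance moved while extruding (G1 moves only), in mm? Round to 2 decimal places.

75.00 mm

Sum the Euclidean lengths of each G1 segment: total = 75.00 mm.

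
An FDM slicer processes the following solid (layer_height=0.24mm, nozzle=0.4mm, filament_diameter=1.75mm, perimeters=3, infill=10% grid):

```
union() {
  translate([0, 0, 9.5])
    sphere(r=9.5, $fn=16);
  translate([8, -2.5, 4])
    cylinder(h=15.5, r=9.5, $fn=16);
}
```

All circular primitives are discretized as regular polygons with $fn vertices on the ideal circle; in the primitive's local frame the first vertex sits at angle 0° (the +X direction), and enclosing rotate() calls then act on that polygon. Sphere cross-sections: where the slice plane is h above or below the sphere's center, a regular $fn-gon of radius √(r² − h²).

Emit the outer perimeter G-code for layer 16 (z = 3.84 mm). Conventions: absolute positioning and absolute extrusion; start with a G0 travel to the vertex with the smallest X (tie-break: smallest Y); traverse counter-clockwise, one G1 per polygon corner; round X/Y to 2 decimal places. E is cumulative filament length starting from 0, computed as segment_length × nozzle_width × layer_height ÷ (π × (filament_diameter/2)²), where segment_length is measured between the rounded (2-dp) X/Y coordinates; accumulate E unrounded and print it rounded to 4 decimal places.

At z = 3.84 mm: the r=9.5 sphere slices to a regular 16-gon of circumradius 7.630 (√(r²−h²) with h=5.66 from center); the cylinder at (8, -2.5) is not intersected at this z (z outside [4, 19.5]); Combining (union): only the r=9.5 sphere is present, so the union is just that shape — 1 connected region. The outline is a single polygon with 16 vertices. Extrusion per mm of travel: 0.4 × 0.24 / (π × 0.875²) = 0.039912. Accumulating E over each segment gives final E = 1.9017.

G0 X-7.63 Y0.00 Z3.84
G1 X-7.05 Y-2.92 E0.1188
G1 X-5.40 Y-5.40 E0.2377
G1 X-2.92 Y-7.05 E0.3566
G1 X0.00 Y-7.63 E0.4754
G1 X2.92 Y-7.05 E0.5942
G1 X5.40 Y-5.40 E0.7131
G1 X7.05 Y-2.92 E0.8320
G1 X7.63 Y0.00 E0.9508
G1 X7.05 Y2.92 E1.0697
G1 X5.40 Y5.40 E1.1885
G1 X2.92 Y7.05 E1.3074
G1 X0.00 Y7.63 E1.4262
G1 X-2.92 Y7.05 E1.5451
G1 X-5.40 Y5.40 E1.6640
G1 X-7.05 Y2.92 E1.7828
G1 X-7.63 Y0.00 E1.9017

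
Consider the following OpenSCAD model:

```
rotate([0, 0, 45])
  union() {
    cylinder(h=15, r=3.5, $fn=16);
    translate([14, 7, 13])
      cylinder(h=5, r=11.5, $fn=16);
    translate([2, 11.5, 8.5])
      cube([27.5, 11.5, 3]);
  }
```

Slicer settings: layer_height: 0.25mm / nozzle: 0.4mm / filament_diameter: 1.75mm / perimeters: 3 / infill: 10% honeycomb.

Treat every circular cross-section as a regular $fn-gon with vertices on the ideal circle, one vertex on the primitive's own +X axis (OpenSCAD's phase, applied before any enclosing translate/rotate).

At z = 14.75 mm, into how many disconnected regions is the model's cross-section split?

At z = 14.75 mm: the r=3.5 cylinder gives a regular 16-gon of circumradius 3.5 (constant along its height); the cylinder at (14, 7): section is a regular 16-gon, circumradius r=11.5; the cube at (2, 11.5) is absent (z outside [8.5, 11.5]); Taking the union: the 2 present regions are separate (no shared area or edge), so areas and boundary lengths simply add and each stays a separate island — 2 connected regions; (rotated 45° about Z; rotation is an isometry so areas/perimeters/island counts are preserved). The result has 2 disconnected regions.

2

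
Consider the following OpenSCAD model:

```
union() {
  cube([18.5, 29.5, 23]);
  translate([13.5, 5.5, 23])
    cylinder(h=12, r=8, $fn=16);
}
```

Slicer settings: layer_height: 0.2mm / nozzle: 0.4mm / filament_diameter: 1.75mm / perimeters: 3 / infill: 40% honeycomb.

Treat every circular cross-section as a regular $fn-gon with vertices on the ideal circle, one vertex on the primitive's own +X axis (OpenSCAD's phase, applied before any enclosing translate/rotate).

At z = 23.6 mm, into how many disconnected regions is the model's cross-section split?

1

At z = 23.6 mm: the cube is absent (z outside [0, 23]); the cylinder at (13.5, 5.5): section is a regular 16-gon, circumradius r=8; Combining (union): only the r=8 cylinder at (13.5, 5.5) is present, so the union is just that shape — 1 connected region. The result has 1 disconnected region.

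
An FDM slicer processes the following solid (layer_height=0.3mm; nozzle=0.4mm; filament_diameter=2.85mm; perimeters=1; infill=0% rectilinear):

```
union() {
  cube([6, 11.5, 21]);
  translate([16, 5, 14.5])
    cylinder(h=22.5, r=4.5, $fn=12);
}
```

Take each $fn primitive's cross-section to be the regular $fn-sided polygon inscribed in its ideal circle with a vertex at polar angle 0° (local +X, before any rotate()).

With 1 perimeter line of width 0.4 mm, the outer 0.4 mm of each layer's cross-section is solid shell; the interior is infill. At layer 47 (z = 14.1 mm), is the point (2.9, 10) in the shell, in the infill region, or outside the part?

At z = 14.1 mm: the cube (footprint 6×11.5) is included at this height; the cylinder at (16, 5) is absent (z outside [14.5, 37]); Merging all regions: only the 6×11.5 cube is present, so the union is just that shape — 1 connected region. Overall, the cross-section is a single solid region. The nearest boundary edge runs (6.00, 11.50)→(0.00, 11.50); distance from the point to it = 1.50 mm. The point is inside the cross-section and 1.50 mm from the nearest boundary — more than the 0.4 mm shell width (1 × 0.4), so it's in the infill interior.

infill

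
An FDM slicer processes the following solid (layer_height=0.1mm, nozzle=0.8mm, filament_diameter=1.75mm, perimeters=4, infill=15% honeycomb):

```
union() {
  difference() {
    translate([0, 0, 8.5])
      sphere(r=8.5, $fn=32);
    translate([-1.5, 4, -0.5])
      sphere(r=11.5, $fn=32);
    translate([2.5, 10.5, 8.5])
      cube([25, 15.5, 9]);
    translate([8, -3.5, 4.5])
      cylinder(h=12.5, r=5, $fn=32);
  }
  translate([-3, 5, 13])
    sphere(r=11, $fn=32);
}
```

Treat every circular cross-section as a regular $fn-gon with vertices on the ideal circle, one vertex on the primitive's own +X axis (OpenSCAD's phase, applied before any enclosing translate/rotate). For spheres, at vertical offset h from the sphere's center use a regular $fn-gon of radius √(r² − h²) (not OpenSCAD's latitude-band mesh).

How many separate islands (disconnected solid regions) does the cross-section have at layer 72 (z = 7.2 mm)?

At z = 7.2 mm: the r=8.5 sphere contributes a regular 32-gon of circumradius √(8.5²−1.3²) = 8.400; the r=11.5 sphere at (-1.5, 4) contributes a regular 32-gon of circumradius √(11.5²−7.7²) = 8.542; the cube at (2.5, 10.5) is not intersected at this z (z outside [8.5, 17.5]); the r=5 cylinder at (8, -3.5) contributes a regular 32-gon of circumradius 5; After the difference (first − rest): starting from the r=8.5 sphere, the r=11.5 sphere at (-1.5, 4) partially overlaps it — only the 152.58 mm² overlap (of its 227.74 mm²) is removed, clipping the outline; the r=5 cylinder at (8, -3.5) partially overlaps it — only the 25.27 mm² overlap (of its 78.04 mm²) is removed, clipping the outline — 2 connected regions; the r=11 sphere at (-3, 5) slices to a regular 32-gon of circumradius 9.347 (√(r²−h²) with h=5.8 from center); Merging all regions: the regions partially overlap (shared area 2.73 mm²), so overlapping operands fuse into one piece — 2 connected regions. Overall, the cross-section has 2 separate islands. Island count = 2.

2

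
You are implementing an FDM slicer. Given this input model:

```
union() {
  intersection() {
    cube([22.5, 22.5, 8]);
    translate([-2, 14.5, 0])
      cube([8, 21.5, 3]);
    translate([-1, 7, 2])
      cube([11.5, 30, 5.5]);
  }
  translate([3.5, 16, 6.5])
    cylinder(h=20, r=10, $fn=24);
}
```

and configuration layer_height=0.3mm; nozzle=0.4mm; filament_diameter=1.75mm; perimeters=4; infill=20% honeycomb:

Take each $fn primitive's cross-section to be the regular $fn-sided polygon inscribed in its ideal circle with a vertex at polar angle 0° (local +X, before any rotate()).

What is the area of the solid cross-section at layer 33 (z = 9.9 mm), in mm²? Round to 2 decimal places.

At z = 9.9 mm: the cube does not reach this height (z outside [0, 8]); the cube at (-2, 14.5) is not intersected at this z (z outside [0, 3]); the cube at (-1, 7) is absent (z outside [2, 7.5]); Taking the intersection: at least one operand is absent at this height, so nothing remains; the r=10 cylinder at (3.5, 16) gives a regular 24-gon of circumradius 10 (constant along its height) (area = (24/2)·10.000²·sin(360°/24) = 310.58 mm²); Merging all regions: only the r=10 cylinder at (3.5, 16) is present, so the union is just that shape — area = 310.58 mm². Overall, the cross-section is a single solid region. Net area = 310.58 mm².

310.58 mm²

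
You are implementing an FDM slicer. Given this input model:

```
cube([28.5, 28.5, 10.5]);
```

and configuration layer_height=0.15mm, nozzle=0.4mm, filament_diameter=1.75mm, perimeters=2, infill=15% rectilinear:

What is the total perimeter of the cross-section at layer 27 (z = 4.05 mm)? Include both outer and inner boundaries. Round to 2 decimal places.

At z = 4.05 mm: the 28.5×28.5 cube contributes its full rectangle (perimeter 114.00 mm). Overall, the cross-section is a single solid region. Total boundary length (outer) = 114.00 mm.

114.00 mm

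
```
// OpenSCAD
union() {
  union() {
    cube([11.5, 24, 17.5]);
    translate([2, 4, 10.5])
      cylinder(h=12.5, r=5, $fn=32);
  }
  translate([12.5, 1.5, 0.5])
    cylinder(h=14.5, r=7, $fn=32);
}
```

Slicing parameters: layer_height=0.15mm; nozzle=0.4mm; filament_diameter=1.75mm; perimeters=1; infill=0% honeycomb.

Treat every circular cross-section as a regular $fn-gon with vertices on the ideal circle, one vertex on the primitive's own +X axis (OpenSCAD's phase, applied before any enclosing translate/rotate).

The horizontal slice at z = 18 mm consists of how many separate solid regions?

1

At z = 18 mm: the cube is absent (z outside [0, 17.5]); the r=5 cylinder at (2, 4) contributes a regular 32-gon of circumradius 5; Combining (union): only the r=5 cylinder at (2, 4) is present, so the union is just that shape — 1 connected region; the cylinder at (12.5, 1.5) is absent (z outside [0.5, 15]); Taking the union: only the result so far is present, so the union is just that shape — 1 connected region. The result has 1 disconnected region.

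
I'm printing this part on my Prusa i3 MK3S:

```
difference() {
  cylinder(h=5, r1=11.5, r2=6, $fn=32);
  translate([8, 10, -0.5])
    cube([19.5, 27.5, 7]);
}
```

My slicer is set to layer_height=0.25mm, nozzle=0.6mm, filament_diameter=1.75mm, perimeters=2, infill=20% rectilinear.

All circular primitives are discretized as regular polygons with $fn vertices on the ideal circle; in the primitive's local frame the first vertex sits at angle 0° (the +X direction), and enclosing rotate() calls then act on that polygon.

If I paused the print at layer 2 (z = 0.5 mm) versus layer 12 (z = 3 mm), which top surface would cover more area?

Layer 2 (z = 0.5): the cone contributes a regular 32-gon of circumradius 10.950 (interpolated between r1=11.5 and r2=6 at t=0.100) (area = (32/2)·10.950²·sin(360°/32) = 374.27 mm²); the cube at (8, 10) (footprint 19.5×27.5) is included at this height (area 536.25 mm²); Taking the first minus the rest: starting from the cone (374.27 mm²), the 19.5×27.5 cube at (8, 10) misses the remaining region (no effect) — area = 374.27 mm². So its area = 374.27 mm². Layer 12 (z = 3): the cone contributes a regular 32-gon of circumradius 8.200 (interpolated between r1=11.5 and r2=6 at t=0.600) (area = (32/2)·8.200²·sin(360°/32) = 209.89 mm²); the cube at (8, 10) (footprint 19.5×27.5) is included at this height (area 536.25 mm²); Taking the first minus the rest: starting from the cone (209.89 mm²), the 19.5×27.5 cube at (8, 10) misses the remaining region (no effect) — area = 209.89 mm². So its area = 209.89 mm². Layer 2 is larger (374.27 vs 209.89 mm²).

layer 2 (z = 0.5 mm)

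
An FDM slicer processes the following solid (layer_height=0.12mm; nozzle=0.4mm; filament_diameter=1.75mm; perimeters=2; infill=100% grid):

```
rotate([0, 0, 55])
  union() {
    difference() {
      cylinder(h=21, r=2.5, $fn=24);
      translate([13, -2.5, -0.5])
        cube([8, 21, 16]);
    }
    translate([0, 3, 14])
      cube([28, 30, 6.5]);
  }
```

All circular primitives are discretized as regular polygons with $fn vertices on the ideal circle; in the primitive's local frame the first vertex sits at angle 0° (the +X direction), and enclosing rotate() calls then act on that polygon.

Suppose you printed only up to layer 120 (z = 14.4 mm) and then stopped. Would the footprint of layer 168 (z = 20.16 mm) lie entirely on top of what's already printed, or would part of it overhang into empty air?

Compare the two slices. At z = 14.4: the r=2.5 cylinder contributes a regular 24-gon of circumradius 2.5 (area = (24/2)·2.500²·sin(360°/24) = 19.41 mm²); the cube at (13, -2.5) is present — its section is the full 8×21 rectangle (area 168.00 mm²); After the difference (first − rest): starting from the r=2.5 cylinder (19.41 mm²), the 8×21 cube at (13, -2.5) misses the remaining region (no effect) — area = 19.41 mm²; the cube at (0, 3) (footprint 28×30) is included at this height (area 840.00 mm²); Combining (union): the 2 present regions are separate (no shared area or edge), so areas and boundary lengths simply add and each stays a separate island — area = 859.41 mm²; (rotated 55° about Z; rotation is an isometry so areas/perimeters/island counts are preserved). At z = 20.16: the r=2.5 cylinder contributes a regular 24-gon of circumradius 2.5 (area = (24/2)·2.500²·sin(360°/24) = 19.41 mm²); the cube at (13, -2.5) does not reach this height (z outside [-0.5, 15.5]); Subtracting the remaining from the first: none of the subtracted shapes is present at this height, so the r=2.5 cylinder is unchanged — area = 19.41 mm²; the 28×30 cube at (0, 3) contributes its full rectangle (area 840.00 mm²); Taking the union: the 2 present regions are separate (no shared area or edge), so areas and boundary lengths simply add and each stays a separate island — area = 859.41 mm²; (rotated 55° about Z; rotation is an isometry so areas/perimeters/island counts are preserved). Checking containment: the cross-section at z = 20.16 is a subset of the cross-section at z = 14.4.

entirely on top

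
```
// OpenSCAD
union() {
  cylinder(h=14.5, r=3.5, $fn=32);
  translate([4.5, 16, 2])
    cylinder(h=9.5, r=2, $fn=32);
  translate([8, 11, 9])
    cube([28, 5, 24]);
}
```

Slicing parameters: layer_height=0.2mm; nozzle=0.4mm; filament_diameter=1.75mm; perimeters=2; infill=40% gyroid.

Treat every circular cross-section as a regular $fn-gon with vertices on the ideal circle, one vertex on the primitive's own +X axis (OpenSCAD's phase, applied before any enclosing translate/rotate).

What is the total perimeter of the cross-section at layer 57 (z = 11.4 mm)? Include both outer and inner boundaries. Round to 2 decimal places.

100.50 mm

At z = 11.4 mm: the r=3.5 cylinder gives a regular 32-gon of circumradius 3.5 (constant along its height) (perimeter = 2·32·3.500·sin(180°/32) = 21.96 mm); the r=2 cylinder at (4.5, 16) gives a regular 32-gon of circumradius 2 (constant along its height) (perimeter = 2·32·2.000·sin(180°/32) = 12.55 mm); the cube at (8, 11) (footprint 28×5) is included at this height (perimeter 66.00 mm); Merging all regions: the 3 present regions are separate (no shared area or edge), so areas and boundary lengths simply add and each stays a separate island — boundary = 100.50 mm. Overall, the cross-section has 3 separate islands. Total boundary length (outer) = 100.50 mm.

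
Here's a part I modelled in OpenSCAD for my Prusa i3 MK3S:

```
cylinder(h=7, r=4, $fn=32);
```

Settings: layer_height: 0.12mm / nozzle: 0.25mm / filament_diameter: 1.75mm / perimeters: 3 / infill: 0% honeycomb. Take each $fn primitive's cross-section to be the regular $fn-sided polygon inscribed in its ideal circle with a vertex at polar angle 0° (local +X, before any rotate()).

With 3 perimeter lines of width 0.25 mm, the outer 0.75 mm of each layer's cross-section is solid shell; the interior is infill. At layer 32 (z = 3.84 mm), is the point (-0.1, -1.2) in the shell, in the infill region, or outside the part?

At z = 3.84 mm: the cylinder: section is a regular 32-gon, circumradius r=4. Overall, the cross-section is a single solid region. The nearest boundary edge runs (-0.78, -3.92)→(-0.00, -4.00); distance from the point to it = 2.78 mm. The point is inside the cross-section and 2.78 mm from the nearest boundary — more than the 0.75 mm shell width (3 × 0.25), so it's in the infill interior.

infill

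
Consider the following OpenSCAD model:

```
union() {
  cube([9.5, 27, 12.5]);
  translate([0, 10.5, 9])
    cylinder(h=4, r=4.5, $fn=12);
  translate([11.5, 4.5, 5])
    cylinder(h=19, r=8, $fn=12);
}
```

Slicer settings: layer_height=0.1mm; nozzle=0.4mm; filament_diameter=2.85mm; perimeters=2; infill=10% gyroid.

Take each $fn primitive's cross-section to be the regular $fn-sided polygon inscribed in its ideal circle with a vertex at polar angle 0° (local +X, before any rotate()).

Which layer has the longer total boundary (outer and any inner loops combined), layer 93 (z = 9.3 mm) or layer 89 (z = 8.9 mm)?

Layer 93 (z = 9.3): the cube is present — its section is the full 9.5×27 rectangle (perimeter 73.00 mm); the cylinder at (0, 10.5): section is a regular 12-gon, circumradius r=4.5 (perimeter = 2·12·4.500·sin(180°/12) = 27.95 mm); the r=8 cylinder at (11.5, 4.5) contributes a regular 12-gon of circumradius 8 (perimeter = 2·12·8.000·sin(180°/12) = 49.69 mm); Merging all regions: the regions partially overlap (shared area 87.11 mm²), so the edge portions inside another operand are dropped and the merged outline is re-measured after clipping — boundary = 96.08 mm. So its perimeter = 96.08 mm. Layer 89 (z = 8.9): the cube is present — its section is the full 9.5×27 rectangle (perimeter 73.00 mm); the cylinder at (0, 10.5) is absent (z outside [9, 13]); the r=8 cylinder at (11.5, 4.5) gives a regular 12-gon of circumradius 8 (constant along its height) (perimeter = 2·12·8.000·sin(180°/12) = 49.69 mm); Merging all regions: the regions partially overlap (shared area 56.73 mm²), so the edge portions inside another operand are dropped and the merged outline is re-measured after clipping — boundary = 91.10 mm. So its perimeter = 91.10 mm. Layer 93 is larger (96.08 vs 91.10 mm).

layer 93 (z = 9.3 mm)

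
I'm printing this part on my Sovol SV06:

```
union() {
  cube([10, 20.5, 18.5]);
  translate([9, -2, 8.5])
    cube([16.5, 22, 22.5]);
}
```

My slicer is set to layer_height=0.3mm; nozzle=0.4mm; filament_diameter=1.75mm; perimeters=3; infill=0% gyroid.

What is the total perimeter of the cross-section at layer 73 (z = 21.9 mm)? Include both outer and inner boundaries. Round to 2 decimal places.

77.00 mm

At z = 21.9 mm: the cube is not intersected at this z (z outside [0, 18.5]); the cube at (9, -2) is present — its section is the full 16.5×22 rectangle (perimeter 77.00 mm); Taking the union: only the 16.5×22 cube at (9, -2) is present, so the union is just that shape — boundary = 77.00 mm. Overall, the cross-section is a single solid region. Total boundary length (outer) = 77.00 mm.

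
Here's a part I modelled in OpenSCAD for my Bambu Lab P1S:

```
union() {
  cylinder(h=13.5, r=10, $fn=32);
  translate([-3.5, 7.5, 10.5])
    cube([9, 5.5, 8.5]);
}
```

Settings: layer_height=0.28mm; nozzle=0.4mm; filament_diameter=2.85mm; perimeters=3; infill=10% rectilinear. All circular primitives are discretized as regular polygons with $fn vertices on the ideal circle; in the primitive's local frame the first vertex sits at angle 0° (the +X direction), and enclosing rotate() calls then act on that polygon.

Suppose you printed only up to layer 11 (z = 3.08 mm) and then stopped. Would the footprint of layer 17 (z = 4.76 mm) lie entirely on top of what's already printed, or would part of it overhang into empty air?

entirely on top

Compare the two slices. At z = 3.08: the r=10 cylinder gives a regular 32-gon of circumradius 10 (constant along its height) (area = (32/2)·10.000²·sin(360°/32) = 312.14 mm²); the cube at (-3.5, 7.5) is absent (z outside [10.5, 19]); Combining (union): only the r=10 cylinder is present, so the union is just that shape — area = 312.14 mm². At z = 4.76: the r=10 cylinder contributes a regular 32-gon of circumradius 10 (area = (32/2)·10.000²·sin(360°/32) = 312.14 mm²); the cube at (-3.5, 7.5) does not reach this height (z outside [10.5, 19]); Taking the union: only the r=10 cylinder is present, so the union is just that shape — area = 312.14 mm². Checking containment: the cross-section at z = 4.76 is a subset of the cross-section at z = 3.08.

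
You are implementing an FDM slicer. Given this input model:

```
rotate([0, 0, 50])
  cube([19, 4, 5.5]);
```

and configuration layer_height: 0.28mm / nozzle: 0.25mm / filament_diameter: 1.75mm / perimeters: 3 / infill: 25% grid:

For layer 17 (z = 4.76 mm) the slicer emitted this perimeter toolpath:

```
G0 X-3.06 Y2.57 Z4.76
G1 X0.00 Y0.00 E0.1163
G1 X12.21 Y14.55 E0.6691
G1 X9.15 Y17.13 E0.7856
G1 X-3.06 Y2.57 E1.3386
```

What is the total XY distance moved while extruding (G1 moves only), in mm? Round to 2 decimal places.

45.99 mm

Sum the Euclidean lengths of each G1 segment: total = 45.99 mm.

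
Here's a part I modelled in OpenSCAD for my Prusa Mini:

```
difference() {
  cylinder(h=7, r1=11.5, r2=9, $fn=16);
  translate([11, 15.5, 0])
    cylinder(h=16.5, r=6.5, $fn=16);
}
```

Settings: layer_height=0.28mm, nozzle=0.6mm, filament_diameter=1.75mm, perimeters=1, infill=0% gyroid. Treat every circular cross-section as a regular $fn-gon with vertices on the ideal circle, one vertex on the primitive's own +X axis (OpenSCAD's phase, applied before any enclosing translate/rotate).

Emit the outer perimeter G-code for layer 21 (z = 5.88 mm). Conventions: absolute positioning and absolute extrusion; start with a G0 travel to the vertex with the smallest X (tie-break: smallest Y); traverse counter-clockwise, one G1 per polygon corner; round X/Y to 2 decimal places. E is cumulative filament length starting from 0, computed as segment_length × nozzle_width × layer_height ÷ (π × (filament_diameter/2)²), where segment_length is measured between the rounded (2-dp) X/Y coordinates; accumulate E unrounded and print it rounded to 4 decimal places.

At z = 5.88 mm: the cone contributes a regular 16-gon of circumradius 9.400 (interpolated between r1=11.5 and r2=9 at t=0.840); the r=6.5 cylinder at (11, 15.5) contributes a regular 16-gon of circumradius 6.5; Subtracting the remaining from the first: starting from the cone, the r=6.5 cylinder at (11, 15.5) misses the remaining region (no effect) — 1 connected region. The outline is a single polygon with 16 vertices. Extrusion per mm of travel: 0.6 × 0.28 / (π × 0.875²) = 0.069846. Accumulating E over each segment gives final E = 4.0986.

G0 X-9.40 Y0.00 Z5.88
G1 X-8.68 Y-3.60 E0.2564
G1 X-6.65 Y-6.65 E0.5123
G1 X-3.60 Y-8.68 E0.7682
G1 X0.00 Y-9.40 E1.0247
G1 X3.60 Y-8.68 E1.2811
G1 X6.65 Y-6.65 E1.5370
G1 X8.68 Y-3.60 E1.7929
G1 X9.40 Y0.00 E2.0493
G1 X8.68 Y3.60 E2.3057
G1 X6.65 Y6.65 E2.5616
G1 X3.60 Y8.68 E2.8175
G1 X0.00 Y9.40 E3.0740
G1 X-3.60 Y8.68 E3.3304
G1 X-6.65 Y6.65 E3.5863
G1 X-8.68 Y3.60 E3.8422
G1 X-9.40 Y0.00 E4.0986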